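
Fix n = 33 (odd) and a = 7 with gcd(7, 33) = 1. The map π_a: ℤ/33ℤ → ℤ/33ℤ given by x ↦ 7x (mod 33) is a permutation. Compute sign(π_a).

Trace 10: π^k(10) = [10, 4, 28, 31, 19, 1, 7] for k=0..6.
Cycle type of π: 10×3 + 1×3; total 6 cycles.
33 − 6 = 27 transpositions; sign(π) = (−1)^27 = -1.
Check: (7/33) = -1 by Zolotarev.

-1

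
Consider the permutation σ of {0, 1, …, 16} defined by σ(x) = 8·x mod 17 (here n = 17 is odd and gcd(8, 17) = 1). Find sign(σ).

+1

Trace 13: π^k(13) = [13, 2, 16, 9, 4, 15, 1] for k=0..6.
Decompose π into cycles: lengths [8, 8, 1] (3 cycles, including the fixed point 0).
With 3 cycles on 17 points, sign = (−1)^{17−3} = +1.
(8|17)_J = +1 (Zolotarev's lemma cross-check).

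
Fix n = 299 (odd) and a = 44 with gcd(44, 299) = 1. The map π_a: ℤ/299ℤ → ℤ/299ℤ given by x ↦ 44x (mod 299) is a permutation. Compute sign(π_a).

Trace 229: π^k(229) = [229, 209, 226, 77, 99, 170, 5] for k=0..6.
π_44 has 11 disjoint cycles with lengths [44, 44, 44, 44, 44, 44, 22, 4, 4, 4, 1] on {0,…,298}.
sign(π) = (−1)^{n − #cycles} = (−1)^{299−11} = (−1)^288 = +1.
Zolotarev: (44|299) = +1, matching the cycle-count sign.

+1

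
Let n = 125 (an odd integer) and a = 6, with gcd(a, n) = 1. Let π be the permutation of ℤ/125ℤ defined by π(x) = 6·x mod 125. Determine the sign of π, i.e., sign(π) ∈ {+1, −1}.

+1

Start at x=96: 96 → 76 → 81 → 111 → 41 → 121 → 101 → … (one orbit).
Cycle lengths of π_6 on ℤ/125ℤ: [25, 25, 25, 25, 5, 5, 5, 5, 1, 1, 1, 1, 1]; 13 cycles in total.
With 13 cycles on 125 points, sign = (−1)^{125−13} = +1.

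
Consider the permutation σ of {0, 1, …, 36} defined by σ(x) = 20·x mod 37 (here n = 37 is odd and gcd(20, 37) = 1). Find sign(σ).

Trace 33: π^k(33) = [33, 31, 28, 5, 26, 2, 3] for k=0..6.
2 cycles of lengths [36, 1].
37 − 2 = 35 transpositions; sign(π) = (−1)^35 = -1.

-1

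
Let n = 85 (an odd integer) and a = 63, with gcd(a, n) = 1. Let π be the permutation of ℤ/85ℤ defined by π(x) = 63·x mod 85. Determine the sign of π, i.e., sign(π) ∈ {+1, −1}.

+1

Start at x=3: 3 → 19 → 7 → 16 → 73 → 9 → 57 → … (one orbit).
7 cycles of lengths [16, 16, 16, 16, 16, 4, 1].
With 7 cycles on 85 points, sign = (−1)^{85−7} = +1.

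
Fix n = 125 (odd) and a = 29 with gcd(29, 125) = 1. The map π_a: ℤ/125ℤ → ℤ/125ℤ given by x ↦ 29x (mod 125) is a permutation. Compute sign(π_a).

Trace 64: π^k(64) = [64, 106, 74, 21, 109, 36, 44] for k=0..6.
Cycle type of π: 50×2 + 10×2 + 2×2 + 1; total 7 cycles.
Σ(ℓ_i−1) = 125−7 = 118; sign = (−1)^118 = +1.

+1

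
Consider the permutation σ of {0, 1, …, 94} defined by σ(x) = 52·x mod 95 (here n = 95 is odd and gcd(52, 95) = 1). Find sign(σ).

Start at x=27: 27 → 74 → 48 → 26 → 22 → 4 → 18 → … (one orbit).
π_52 has 5 disjoint cycles with lengths [36, 36, 18, 4, 1] on {0,…,94}.
95 − 5 = 90 transpositions; sign(π) = (−1)^90 = +1.
The Jacobi symbol (52|95) = +1 (Zolotarev) agrees.

+1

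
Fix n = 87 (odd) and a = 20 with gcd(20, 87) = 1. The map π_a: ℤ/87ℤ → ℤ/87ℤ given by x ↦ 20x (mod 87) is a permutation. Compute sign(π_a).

-1

Orbit of 65 under x↦20x: [65, 82, 74, 1, 20, 52, 83]… (length divides ord_87(20)).
Cycle lengths of π_20 on ℤ/87ℤ: [14, 14, 14, 14, 7, 7, 7, 7, 2, 1]; 10 cycles in total.
sign(π) = (−1)^{n − #cycles} = (−1)^{87−10} = (−1)^77 = -1.
Via Zolotarev, sign(π_{20}) = (20|87) = -1.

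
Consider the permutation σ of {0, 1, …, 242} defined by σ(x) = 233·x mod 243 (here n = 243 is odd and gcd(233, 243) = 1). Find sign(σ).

Trace 235: π^k(235) = [235, 80, 172, 224, 190, 44, 46] for k=0..6.
π_233 has 14 disjoint cycles with lengths [54, 54, 54, 18, 18, 18, 6, 6, 6, 2, 2, 2, 2, 1] on {0,…,242}.
14 cycles on 243: each ℓ→(−1)^(ℓ−1), product (−1)^229 = -1.
Check: (233/243) = -1 by Zolotarev.

-1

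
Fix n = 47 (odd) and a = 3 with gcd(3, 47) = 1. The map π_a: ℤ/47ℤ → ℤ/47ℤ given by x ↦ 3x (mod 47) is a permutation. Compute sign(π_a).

Start at x=9: 9 → 27 → 34 → 8 → 24 → 25 → 28 → … (one orbit).
π_3 has 3 disjoint cycles with lengths [23, 23, 1] on {0,…,46}.
Σ(ℓ_i−1) = 47−3 = 44; sign = (−1)^44 = +1.
Zolotarev: (3|47) = +1, matching the cycle-count sign.

+1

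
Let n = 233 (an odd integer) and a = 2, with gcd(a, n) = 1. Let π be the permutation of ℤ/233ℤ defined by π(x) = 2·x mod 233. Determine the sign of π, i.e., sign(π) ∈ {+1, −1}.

Orbit of 117 under x↦2x: [117, 1, 2, 4, 8, 16, 32]… (length divides ord_233(2)).
9 cycles of lengths [29, 29, 29, 29, 29, 29, 29, 29, 1].
With 9 cycles on 233 points, sign = (−1)^{233−9} = +1.
The Jacobi symbol (2|233) = +1 (Zolotarev) agrees.

+1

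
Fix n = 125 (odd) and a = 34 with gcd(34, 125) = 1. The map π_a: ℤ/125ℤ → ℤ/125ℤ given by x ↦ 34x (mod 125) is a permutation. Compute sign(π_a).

Trace 9: π^k(9) = [9, 56, 29, 111, 24, 66, 119] for k=0..6.
Decompose π into cycles: lengths [50, 50, 10, 10, 2, 2, 1] (7 cycles, including the fixed point 0).
7 cycles on 125: each ℓ→(−1)^(ℓ−1), product (−1)^118 = +1.
Zolotarev: (34|125) = +1, matching the cycle-count sign.

+1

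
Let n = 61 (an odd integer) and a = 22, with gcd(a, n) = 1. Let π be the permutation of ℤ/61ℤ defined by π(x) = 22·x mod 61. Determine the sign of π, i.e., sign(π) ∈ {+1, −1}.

+1

Trace 42: π^k(42) = [42, 9, 15, 25, 1, 22, 57] for k=0..6.
Cycle type of π: 15×4 + 1; total 5 cycles.
5 cycles on 61: each ℓ→(−1)^(ℓ−1), product (−1)^56 = +1.
(22|61)_J = +1 (Zolotarev's lemma cross-check).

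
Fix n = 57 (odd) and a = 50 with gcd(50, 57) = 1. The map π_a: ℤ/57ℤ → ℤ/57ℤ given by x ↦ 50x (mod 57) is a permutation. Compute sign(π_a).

Start at x=7: 7 → 8 → 1 → 50 → 49 → 56 → 7 (one orbit).
π_50 has 11 disjoint cycles with lengths [6, 6, 6, 6, 6, 6, 6, 6, 6, 2, 1] on {0,…,56}.
11 cycles on 57: each ℓ→(−1)^(ℓ−1), product (−1)^46 = +1.

+1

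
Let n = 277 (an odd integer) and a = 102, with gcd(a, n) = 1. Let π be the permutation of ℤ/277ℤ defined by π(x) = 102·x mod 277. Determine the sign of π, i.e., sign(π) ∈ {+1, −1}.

Orbit of 21 under x↦102x: [21, 203, 208, 164, 108, 213, 120]… (length divides ord_277(102)).
Cycle type of π: 46×6 + 1; total 7 cycles.
7 cycles on 277: each ℓ→(−1)^(ℓ−1), product (−1)^270 = +1.
The Jacobi symbol (102|277) = +1 (Zolotarev) agrees.

+1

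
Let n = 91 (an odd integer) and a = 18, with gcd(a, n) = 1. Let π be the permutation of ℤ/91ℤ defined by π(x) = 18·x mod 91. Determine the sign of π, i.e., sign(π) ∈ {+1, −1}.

-1

Orbit of 44 under x↦18x: [44, 64, 60, 79, 57, 25, 86]… (length divides ord_91(18)).
The orbit structure of x ↦ 18x mod 91: 12 orbits of sizes [12, 12, 12, 12, 12, 12, 4, 4, 4, 3, 3, 1].
91 − 12 = 79 transpositions; sign(π) = (−1)^79 = -1.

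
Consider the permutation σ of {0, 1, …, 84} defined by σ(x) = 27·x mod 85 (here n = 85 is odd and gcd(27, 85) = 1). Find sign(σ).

+1

Start at x=7: 7 → 19 → 3 → 81 → 62 → 59 → 63 → … (one orbit).
The orbit structure of x ↦ 27x mod 85: 7 orbits of sizes [16, 16, 16, 16, 16, 4, 1].
With 7 cycles on 85 points, sign = (−1)^{85−7} = +1.
(27|85)_J = +1 (Zolotarev's lemma cross-check).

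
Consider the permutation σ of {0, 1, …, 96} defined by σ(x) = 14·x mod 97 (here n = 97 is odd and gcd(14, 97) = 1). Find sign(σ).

-1

Start at x=47: 47 → 76 → 94 → 55 → 91 → 13 → 85 → … (one orbit).
π_14 has 2 disjoint cycles with lengths [96, 1] on {0,…,96}.
n − c = 97 − 2 = 95; sign = (−1)^95 = -1.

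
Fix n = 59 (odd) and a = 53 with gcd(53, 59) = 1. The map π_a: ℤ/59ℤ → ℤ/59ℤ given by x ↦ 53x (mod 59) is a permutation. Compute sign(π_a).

Orbit of 41 under x↦53x: [41, 49, 1, 53, 36, 20, 57]… (length divides ord_59(53)).
Cycle type of π: 29×2 + 1; total 3 cycles.
Σ(ℓ_i−1) = 59−3 = 56; sign = (−1)^56 = +1.
The Jacobi symbol (53|59) = +1 (Zolotarev) agrees.

+1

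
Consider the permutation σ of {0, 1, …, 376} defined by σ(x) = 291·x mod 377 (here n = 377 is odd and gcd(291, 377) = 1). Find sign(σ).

Trace 291: π^k(291) = [291, 233, 320, 1] for k=0..3.
Cycle lengths of π_291 on ℤ/377ℤ: [4, 4, 4, 4, 4, 4, 4, 4, 4, 4, 4, 4, 4, 4, 4, 4, 4, 4, 4, 4, 4, 4, 4, 4, 4, 4, 4, 4, 4, 4, 4, 4, 4, 4, 4, 4, 4, 4, 4, 4, 4, 4, 4, 4, 4, 4, 4, 4, 4, 4, 4, 4, 4, 4, 4, 4, 4, 4, 4, 4, 4, 4, 4, 4, 4, 4, 4, 4, 4, 4, 4, 4, 4, 4, 4, 4, 4, 4, 4, 4, 4, 4, 4, 4, 4, 4, 4, 1, 1, 1, 1, 1, 1, 1, 1, 1, 1, 1, 1, 1, 1, 1, 1, 1, 1, 1, 1, 1, 1, 1, 1, 1, 1, 1, 1, 1]; 116 cycles in total.
377 − 116 = 261 transpositions; sign(π) = (−1)^261 = -1.
Zolotarev: (291|377) = -1, matching the cycle-count sign.

-1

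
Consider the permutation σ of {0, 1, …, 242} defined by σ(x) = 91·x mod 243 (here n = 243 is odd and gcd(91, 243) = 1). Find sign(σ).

Start at x=154: 154 → 163 → 10 → 181 → 190 → 37 → 208 → … (one orbit).
Cycle lengths of π_91 on ℤ/243ℤ: [27, 27, 27, 27, 27, 27, 9, 9, 9, 9, 9, 9, 3, 3, 3, 3, 3, 3, 1, 1, 1, 1, 1, 1, 1, 1, 1]; 27 cycles in total.
27 cycles on 243: each ℓ→(−1)^(ℓ−1), product (−1)^216 = +1.

+1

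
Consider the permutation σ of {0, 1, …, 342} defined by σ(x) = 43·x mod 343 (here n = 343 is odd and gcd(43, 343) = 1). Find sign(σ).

+1

Trace 267: π^k(267) = [267, 162, 106, 99, 141, 232, 29] for k=0..6.
The orbit structure of x ↦ 43x mod 343: 19 orbits of sizes [49, 49, 49, 49, 49, 49, 7, 7, 7, 7, 7, 7, 1, 1, 1, 1, 1, 1, 1].
19 cycles on 343: each ℓ→(−1)^(ℓ−1), product (−1)^324 = +1.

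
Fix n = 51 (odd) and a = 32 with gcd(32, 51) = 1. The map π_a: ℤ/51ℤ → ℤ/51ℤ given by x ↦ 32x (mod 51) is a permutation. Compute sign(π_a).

-1

Start at x=13: 13 → 8 → 1 → 32 → 4 → 26 → 16 → … (one orbit).
The orbit structure of x ↦ 32x mod 51: 8 orbits of sizes [8, 8, 8, 8, 8, 8, 2, 1].
Σ(ℓ_i−1) = 51−8 = 43; sign = (−1)^43 = -1.
(32|51)_J = -1 (Zolotarev's lemma cross-check).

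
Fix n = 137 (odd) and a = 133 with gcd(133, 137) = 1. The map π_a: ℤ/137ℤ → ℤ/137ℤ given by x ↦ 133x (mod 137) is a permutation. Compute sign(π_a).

Trace 16: π^k(16) = [16, 73, 119, 72, 123, 56, 50] for k=0..6.
π_133 has 9 disjoint cycles with lengths [17, 17, 17, 17, 17, 17, 17, 17, 1] on {0,…,136}.
137 − 9 = 128 transpositions; sign(π) = (−1)^128 = +1.
Zolotarev: (133|137) = +1, matching the cycle-count sign.

+1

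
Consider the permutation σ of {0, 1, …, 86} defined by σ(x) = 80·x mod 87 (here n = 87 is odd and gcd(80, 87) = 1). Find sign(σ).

-1

Orbit of 7 under x↦80x: [7, 38, 82, 35, 16, 62, 1]… (length divides ord_87(80)).
Decompose π into cycles: lengths [14, 14, 14, 14, 14, 14, 2, 1] (8 cycles, including the fixed point 0).
87 − 8 = 79 transpositions; sign(π) = (−1)^79 = -1.
Via Zolotarev, sign(π_{80}) = (80|87) = -1.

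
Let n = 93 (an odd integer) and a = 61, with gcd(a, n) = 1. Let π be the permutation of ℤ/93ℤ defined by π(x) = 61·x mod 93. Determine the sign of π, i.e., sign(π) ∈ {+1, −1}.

-1

Trace 61: π^k(61) = [61, 1] for k=0..1.
Cycle lengths of π_61 on ℤ/93ℤ: [2, 2, 2, 2, 2, 2, 2, 2, 2, 2, 2, 2, 2, 2, 2, 2, 2, 2, 2, 2, 2, 2, 2, 2, 2, 2, 2, 2, 2, 2, 2, 2, 2, 2, 2, 2, 2, 2, 2, 2, 2, 2, 2, 2, 2, 1, 1, 1]; 48 cycles in total.
Σ(ℓ_i−1) = 93−48 = 45; sign = (−1)^45 = -1.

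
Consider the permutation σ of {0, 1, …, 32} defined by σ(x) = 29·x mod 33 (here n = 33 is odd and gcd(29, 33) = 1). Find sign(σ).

+1

Orbit of 8 under x↦29x: [8, 1, 29, 16, 2, 25, 32]… (length divides ord_33(29)).
Decompose π into cycles: lengths [10, 10, 10, 2, 1] (5 cycles, including the fixed point 0).
sign(π) = (−1)^{n − #cycles} = (−1)^{33−5} = (−1)^28 = +1.
The Jacobi symbol (29|33) = +1 (Zolotarev) agrees.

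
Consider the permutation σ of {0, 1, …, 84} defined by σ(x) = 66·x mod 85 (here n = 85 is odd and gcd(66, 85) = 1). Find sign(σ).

Start at x=21: 21 → 26 → 16 → 36 → 81 → 76 → 1 → … (one orbit).
Cycle lengths of π_66 on ℤ/85ℤ: [8, 8, 8, 8, 8, 8, 8, 8, 8, 8, 1, 1, 1, 1, 1]; 15 cycles in total.
85 − 15 = 70 transpositions; sign(π) = (−1)^70 = +1.
(66|85)_J = +1 (Zolotarev's lemma cross-check).

+1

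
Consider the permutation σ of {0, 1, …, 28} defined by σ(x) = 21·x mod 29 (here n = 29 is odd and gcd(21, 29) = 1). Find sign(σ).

Start at x=16: 16 → 17 → 9 → 15 → 25 → 3 → 5 → … (one orbit).
Cycle type of π: 28 + 1; total 2 cycles.
29 − 2 = 27 transpositions; sign(π) = (−1)^27 = -1.

-1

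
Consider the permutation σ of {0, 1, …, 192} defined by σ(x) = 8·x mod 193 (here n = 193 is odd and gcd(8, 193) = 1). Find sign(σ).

Orbit of 184 under x↦8x: [184, 121, 3, 24, 192, 185, 129]… (length divides ord_193(8)).
π_8 has 7 disjoint cycles with lengths [32, 32, 32, 32, 32, 32, 1] on {0,…,192}.
n − c = 193 − 7 = 186; sign = (−1)^186 = +1.

+1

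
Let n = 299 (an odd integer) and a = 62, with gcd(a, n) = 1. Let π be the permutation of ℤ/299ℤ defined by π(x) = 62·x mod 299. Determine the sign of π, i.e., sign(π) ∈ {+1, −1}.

Trace 108: π^k(108) = [108, 118, 140, 9, 259, 211, 225] for k=0..6.
π_62 has 9 disjoint cycles with lengths [66, 66, 66, 66, 11, 11, 6, 6, 1] on {0,…,298}.
9 cycles on 299: each ℓ→(−1)^(ℓ−1), product (−1)^290 = +1.
Via Zolotarev, sign(π_{62}) = (62|299) = +1.

+1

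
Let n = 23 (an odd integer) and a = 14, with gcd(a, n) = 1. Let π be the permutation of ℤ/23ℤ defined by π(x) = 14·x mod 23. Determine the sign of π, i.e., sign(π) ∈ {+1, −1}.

Orbit of 12 under x↦14x: [12, 7, 6, 15, 3, 19, 13]… (length divides ord_23(14)).
Cycle type of π: 22 + 1; total 2 cycles.
With 2 cycles on 23 points, sign = (−1)^{23−2} = -1.
Zolotarev: (14|23) = -1, matching the cycle-count sign.

-1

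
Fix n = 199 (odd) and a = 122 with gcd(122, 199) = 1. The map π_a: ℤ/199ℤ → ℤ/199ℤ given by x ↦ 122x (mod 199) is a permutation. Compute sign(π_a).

+1

Orbit of 116 under x↦122x: [116, 23, 20, 52, 175, 57, 188]… (length divides ord_199(122)).
The orbit structure of x ↦ 122x mod 199: 3 orbits of sizes [99, 99, 1].
3 cycles on 199: each ℓ→(−1)^(ℓ−1), product (−1)^196 = +1.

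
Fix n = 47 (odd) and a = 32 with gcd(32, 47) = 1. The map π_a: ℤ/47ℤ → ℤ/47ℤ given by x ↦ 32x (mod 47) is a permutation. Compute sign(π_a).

Start at x=2: 2 → 17 → 27 → 18 → 12 → 8 → 21 → … (one orbit).
Decompose π into cycles: lengths [23, 23, 1] (3 cycles, including the fixed point 0).
Σ(ℓ_i−1) = 47−3 = 44; sign = (−1)^44 = +1.
Via Zolotarev, sign(π_{32}) = (32|47) = +1.

+1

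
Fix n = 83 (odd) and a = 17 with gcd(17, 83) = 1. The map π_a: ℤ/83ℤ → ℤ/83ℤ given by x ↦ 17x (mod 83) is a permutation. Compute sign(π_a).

Start at x=51: 51 → 37 → 48 → 69 → 11 → 21 → 25 → … (one orbit).
Cycle lengths of π_17 on ℤ/83ℤ: [41, 41, 1]; 3 cycles in total.
Σ(ℓ_i−1) = 83−3 = 80; sign = (−1)^80 = +1.

+1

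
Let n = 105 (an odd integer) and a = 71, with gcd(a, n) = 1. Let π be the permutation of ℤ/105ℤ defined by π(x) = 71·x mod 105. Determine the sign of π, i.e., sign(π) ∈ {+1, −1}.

-1

Orbit of 1 under x↦71x: [1, 71]… (length divides ord_105(71)).
70 cycles of lengths [2, 2, 2, 2, 2, 2, 2, 2, 2, 2, 2, 2, 2, 2, 2, 2, 2, 2, 2, 2, 2, 2, 2, 2, 2, 2, 2, 2, 2, 2, 2, 2, 2, 2, 2, 1, 1, 1, 1, 1, 1, 1, 1, 1, 1, 1, 1, 1, 1, 1, 1, 1, 1, 1, 1, 1, 1, 1, 1, 1, 1, 1, 1, 1, 1, 1, 1, 1, 1, 1].
n − c = 105 − 70 = 35; sign = (−1)^35 = -1.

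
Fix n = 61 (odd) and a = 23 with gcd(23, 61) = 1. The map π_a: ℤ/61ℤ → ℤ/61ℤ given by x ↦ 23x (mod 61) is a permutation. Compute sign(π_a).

-1

Orbit of 38 under x↦23x: [38, 20, 33, 27, 11, 9, 24]… (length divides ord_61(23)).
Cycle type of π: 20×3 + 1; total 4 cycles.
61 − 4 = 57 transpositions; sign(π) = (−1)^57 = -1.
The Jacobi symbol (23|61) = -1 (Zolotarev) agrees.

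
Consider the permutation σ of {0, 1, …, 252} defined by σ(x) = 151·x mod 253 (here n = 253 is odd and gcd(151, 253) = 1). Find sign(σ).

-1

Start at x=49: 49 → 62 → 1 → 151 → 31 → 127 → 202 → … (one orbit).
Decompose π into cycles: lengths [110, 110, 11, 11, 10, 1] (6 cycles, including the fixed point 0).
sign(π) = (−1)^{n − #cycles} = (−1)^{253−6} = (−1)^247 = -1.
Zolotarev: (151|253) = -1, matching the cycle-count sign.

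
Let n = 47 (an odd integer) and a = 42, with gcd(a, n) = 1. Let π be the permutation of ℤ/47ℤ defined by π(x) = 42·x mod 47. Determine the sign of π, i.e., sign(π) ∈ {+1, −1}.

Orbit of 42 under x↦42x: [42, 25, 16, 14, 24, 21, 36]… (length divides ord_47(42)).
π_42 has 3 disjoint cycles with lengths [23, 23, 1] on {0,…,46}.
sign(π) = (−1)^{n − #cycles} = (−1)^{47−3} = (−1)^44 = +1.
(42|47)_J = +1 (Zolotarev's lemma cross-check).

+1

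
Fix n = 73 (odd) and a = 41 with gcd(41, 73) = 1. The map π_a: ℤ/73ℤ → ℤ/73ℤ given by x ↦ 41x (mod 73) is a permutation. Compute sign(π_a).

Orbit of 37 under x↦41x: [37, 57, 1, 41, 2, 9, 4]… (length divides ord_73(41)).
Cycle lengths of π_41 on ℤ/73ℤ: [18, 18, 18, 18, 1]; 5 cycles in total.
73 − 5 = 68 transpositions; sign(π) = (−1)^68 = +1.
The Jacobi symbol (41|73) = +1 (Zolotarev) agrees.

+1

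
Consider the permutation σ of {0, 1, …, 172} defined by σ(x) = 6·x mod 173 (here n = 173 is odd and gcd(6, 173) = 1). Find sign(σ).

Orbit of 95 under x↦6x: [95, 51, 133, 106, 117, 10, 60]… (length divides ord_173(6)).
Cycle lengths of π_6 on ℤ/173ℤ: [43, 43, 43, 43, 1]; 5 cycles in total.
173 − 5 = 168 transpositions; sign(π) = (−1)^168 = +1.
Via Zolotarev, sign(π_{6}) = (6|173) = +1.

+1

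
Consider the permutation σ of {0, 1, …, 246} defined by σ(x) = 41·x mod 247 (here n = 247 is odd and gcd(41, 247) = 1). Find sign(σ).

+1

Start at x=124: 124 → 144 → 223 → 4 → 164 → 55 → 32 → … (one orbit).
Cycle type of π: 36×6 + 18 + 12 + 1; total 9 cycles.
Σ(ℓ_i−1) = 247−9 = 238; sign = (−1)^238 = +1.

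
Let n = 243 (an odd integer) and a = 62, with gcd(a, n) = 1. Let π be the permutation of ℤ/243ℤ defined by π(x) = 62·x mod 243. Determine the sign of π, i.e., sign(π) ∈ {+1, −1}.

-1

Start at x=19: 19 → 206 → 136 → 170 → 91 → 53 → 127 → … (one orbit).
Cycle type of π: 54×3 + 18×3 + 6×3 + 2×4 + 1; total 14 cycles.
Σ(ℓ_i−1) = 243−14 = 229; sign = (−1)^229 = -1.
The Jacobi symbol (62|243) = -1 (Zolotarev) agrees.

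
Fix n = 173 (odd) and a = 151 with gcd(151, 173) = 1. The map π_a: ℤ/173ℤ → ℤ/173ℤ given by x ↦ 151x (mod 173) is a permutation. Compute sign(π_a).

Trace 4: π^k(4) = [4, 85, 33, 139, 56, 152, 116] for k=0..6.
Cycle type of π: 86×2 + 1; total 3 cycles.
sign(π) = (−1)^{n − #cycles} = (−1)^{173−3} = (−1)^170 = +1.
(151|173)_J = +1 (Zolotarev's lemma cross-check).

+1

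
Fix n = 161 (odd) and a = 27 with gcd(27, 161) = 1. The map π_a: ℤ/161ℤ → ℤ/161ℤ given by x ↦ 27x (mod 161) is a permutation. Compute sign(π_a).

Start at x=55: 55 → 36 → 6 → 1 → 27 → 85 → 41 → … (one orbit).
The orbit structure of x ↦ 27x mod 161: 12 orbits of sizes [22, 22, 22, 22, 22, 22, 11, 11, 2, 2, 2, 1].
12 cycles on 161: each ℓ→(−1)^(ℓ−1), product (−1)^149 = -1.
Zolotarev: (27|161) = -1, matching the cycle-count sign.

-1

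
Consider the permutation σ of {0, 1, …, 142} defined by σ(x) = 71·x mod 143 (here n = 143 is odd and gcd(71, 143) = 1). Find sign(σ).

Orbit of 38 under x↦71x: [38, 124, 81, 31, 56, 115, 14]… (length divides ord_143(71)).
The orbit structure of x ↦ 71x mod 143: 6 orbits of sizes [60, 60, 12, 5, 5, 1].
6 cycles on 143: each ℓ→(−1)^(ℓ−1), product (−1)^137 = -1.

-1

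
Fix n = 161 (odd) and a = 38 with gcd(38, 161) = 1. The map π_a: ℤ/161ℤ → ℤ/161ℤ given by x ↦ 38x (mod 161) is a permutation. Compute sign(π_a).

+1

Trace 95: π^k(95) = [95, 68, 8, 143, 121, 90, 39] for k=0..6.
Decompose π into cycles: lengths [66, 66, 22, 6, 1] (5 cycles, including the fixed point 0).
With 5 cycles on 161 points, sign = (−1)^{161−5} = +1.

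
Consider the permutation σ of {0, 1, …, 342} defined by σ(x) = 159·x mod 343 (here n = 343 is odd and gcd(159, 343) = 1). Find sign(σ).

Trace 4: π^k(4) = [4, 293, 282, 248, 330, 334, 284] for k=0..6.
4 cycles of lengths [294, 42, 6, 1].
Σ(ℓ_i−1) = 343−4 = 339; sign = (−1)^339 = -1.
Zolotarev: (159|343) = -1, matching the cycle-count sign.

-1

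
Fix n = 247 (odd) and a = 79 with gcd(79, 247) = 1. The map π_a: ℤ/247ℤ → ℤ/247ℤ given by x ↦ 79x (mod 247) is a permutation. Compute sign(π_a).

-1

Trace 131: π^k(131) = [131, 222, 1, 79, 66, 27, 157] for k=0..6.
π_79 has 26 disjoint cycles with lengths [18, 18, 18, 18, 18, 18, 18, 18, 18, 18, 18, 18, 18, 1, 1, 1, 1, 1, 1, 1, 1, 1, 1, 1, 1, 1] on {0,…,246}.
With 26 cycles on 247 points, sign = (−1)^{247−26} = -1.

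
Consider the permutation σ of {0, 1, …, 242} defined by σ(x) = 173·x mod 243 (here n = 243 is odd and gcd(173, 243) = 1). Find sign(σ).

Start at x=133: 133 → 167 → 217 → 119 → 175 → 143 → 196 → … (one orbit).
6 cycles of lengths [162, 54, 18, 6, 2, 1].
sign(π) = (−1)^{n − #cycles} = (−1)^{243−6} = (−1)^237 = -1.

-1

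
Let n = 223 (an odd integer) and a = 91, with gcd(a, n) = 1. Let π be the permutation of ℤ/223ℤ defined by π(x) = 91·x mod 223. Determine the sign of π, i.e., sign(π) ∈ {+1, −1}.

Trace 95: π^k(95) = [95, 171, 174, 1, 91, 30, 54] for k=0..6.
4 cycles of lengths [74, 74, 74, 1].
n − c = 223 − 4 = 219; sign = (−1)^219 = -1.

-1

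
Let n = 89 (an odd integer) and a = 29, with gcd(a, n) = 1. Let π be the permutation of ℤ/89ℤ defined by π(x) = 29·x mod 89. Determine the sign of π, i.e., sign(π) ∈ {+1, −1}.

-1

Orbit of 62 under x↦29x: [62, 18, 77, 8, 54, 53, 24]… (length divides ord_89(29)).
The orbit structure of x ↦ 29x mod 89: 2 orbits of sizes [88, 1].
n − c = 89 − 2 = 87; sign = (−1)^87 = -1.
Check: (29/89) = -1 by Zolotarev.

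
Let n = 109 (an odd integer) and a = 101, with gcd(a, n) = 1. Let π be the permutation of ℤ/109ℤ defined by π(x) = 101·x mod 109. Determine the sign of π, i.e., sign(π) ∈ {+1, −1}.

-1

Trace 41: π^k(41) = [41, 108, 8, 45, 76, 46, 68] for k=0..6.
π_101 has 10 disjoint cycles with lengths [12, 12, 12, 12, 12, 12, 12, 12, 12, 1] on {0,…,108}.
109 − 10 = 99 transpositions; sign(π) = (−1)^99 = -1.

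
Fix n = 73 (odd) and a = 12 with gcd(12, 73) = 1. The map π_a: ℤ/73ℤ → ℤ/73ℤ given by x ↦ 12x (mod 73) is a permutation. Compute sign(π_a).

Orbit of 71 under x↦12x: [71, 49, 4, 48, 65, 50, 16]… (length divides ord_73(12)).
Cycle type of π: 36×2 + 1; total 3 cycles.
n − c = 73 − 3 = 70; sign = (−1)^70 = +1.

+1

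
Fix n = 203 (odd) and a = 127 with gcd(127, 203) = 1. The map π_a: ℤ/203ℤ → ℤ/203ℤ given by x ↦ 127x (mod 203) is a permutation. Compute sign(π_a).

Start at x=155: 155 → 197 → 50 → 57 → 134 → 169 → 148 → … (one orbit).
Cycle lengths of π_127 on ℤ/203ℤ: [28, 28, 28, 28, 28, 28, 28, 1, 1, 1, 1, 1, 1, 1]; 14 cycles in total.
203 − 14 = 189 transpositions; sign(π) = (−1)^189 = -1.
Via Zolotarev, sign(π_{127}) = (127|203) = -1.

-1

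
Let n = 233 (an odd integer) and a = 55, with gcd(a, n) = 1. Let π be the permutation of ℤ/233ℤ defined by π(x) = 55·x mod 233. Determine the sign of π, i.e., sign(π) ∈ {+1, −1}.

+1

Start at x=71: 71 → 177 → 182 → 224 → 204 → 36 → 116 → … (one orbit).
Cycle type of π: 116×2 + 1; total 3 cycles.
n − c = 233 − 3 = 230; sign = (−1)^230 = +1.
The Jacobi symbol (55|233) = +1 (Zolotarev) agrees.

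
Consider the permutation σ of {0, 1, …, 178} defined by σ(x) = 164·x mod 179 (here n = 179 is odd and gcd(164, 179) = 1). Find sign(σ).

Orbit of 103 under x↦164x: [103, 66, 84, 172, 105, 36, 176]… (length divides ord_179(164)).
Cycle type of π: 178 + 1; total 2 cycles.
n − c = 179 − 2 = 177; sign = (−1)^177 = -1.

-1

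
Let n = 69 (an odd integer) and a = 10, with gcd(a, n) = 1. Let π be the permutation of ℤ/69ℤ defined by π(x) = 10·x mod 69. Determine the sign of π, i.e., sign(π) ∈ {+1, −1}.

-1

Trace 61: π^k(61) = [61, 58, 28, 4, 40, 55, 67] for k=0..6.
Cycle type of π: 22×3 + 1×3; total 6 cycles.
6 cycles on 69: each ℓ→(−1)^(ℓ−1), product (−1)^63 = -1.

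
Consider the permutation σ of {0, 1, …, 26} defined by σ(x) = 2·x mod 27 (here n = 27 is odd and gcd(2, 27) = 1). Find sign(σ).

-1

Orbit of 14 under x↦2x: [14, 1, 2, 4, 8, 16, 5]… (length divides ord_27(2)).
π_2 has 4 disjoint cycles with lengths [18, 6, 2, 1] on {0,…,26}.
sign(π) = (−1)^{n − #cycles} = (−1)^{27−4} = (−1)^23 = -1.
Via Zolotarev, sign(π_{2}) = (2|27) = -1.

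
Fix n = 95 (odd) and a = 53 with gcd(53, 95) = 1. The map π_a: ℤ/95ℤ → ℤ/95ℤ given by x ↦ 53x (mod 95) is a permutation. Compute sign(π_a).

Start at x=33: 33 → 39 → 72 → 16 → 88 → 9 → 2 → … (one orbit).
Decompose π into cycles: lengths [36, 36, 18, 4, 1] (5 cycles, including the fixed point 0).
sign(π) = (−1)^{n − #cycles} = (−1)^{95−5} = (−1)^90 = +1.
Zolotarev: (53|95) = +1, matching the cycle-count sign.

+1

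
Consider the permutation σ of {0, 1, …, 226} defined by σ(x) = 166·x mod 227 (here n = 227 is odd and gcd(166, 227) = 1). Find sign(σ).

+1

Trace 23: π^k(23) = [23, 186, 4, 210, 129, 76, 131] for k=0..6.
The orbit structure of x ↦ 166x mod 227: 3 orbits of sizes [113, 113, 1].
Σ(ℓ_i−1) = 227−3 = 224; sign = (−1)^224 = +1.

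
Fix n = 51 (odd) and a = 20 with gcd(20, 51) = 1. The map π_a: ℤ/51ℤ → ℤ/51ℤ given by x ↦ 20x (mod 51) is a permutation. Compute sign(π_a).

+1

Orbit of 23 under x↦20x: [23, 1, 20, 43, 44, 13, 5]… (length divides ord_51(20)).
The orbit structure of x ↦ 20x mod 51: 5 orbits of sizes [16, 16, 16, 2, 1].
sign(π) = (−1)^{n − #cycles} = (−1)^{51−5} = (−1)^46 = +1.
Check: (20/51) = +1 by Zolotarev.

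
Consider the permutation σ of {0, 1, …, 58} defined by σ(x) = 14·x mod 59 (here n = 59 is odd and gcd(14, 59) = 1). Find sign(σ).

Trace 37: π^k(37) = [37, 46, 54, 48, 23, 27, 24] for k=0..6.
2 cycles of lengths [58, 1].
59 − 2 = 57 transpositions; sign(π) = (−1)^57 = -1.

-1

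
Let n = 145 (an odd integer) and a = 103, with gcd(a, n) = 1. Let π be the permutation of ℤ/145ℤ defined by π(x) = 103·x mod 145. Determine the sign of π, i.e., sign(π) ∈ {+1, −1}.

-1

Start at x=59: 59 → 132 → 111 → 123 → 54 → 52 → 136 → … (one orbit).
Cycle lengths of π_103 on ℤ/145ℤ: [28, 28, 28, 28, 7, 7, 7, 7, 4, 1]; 10 cycles in total.
145 − 10 = 135 transpositions; sign(π) = (−1)^135 = -1.
The Jacobi symbol (103|145) = -1 (Zolotarev) agrees.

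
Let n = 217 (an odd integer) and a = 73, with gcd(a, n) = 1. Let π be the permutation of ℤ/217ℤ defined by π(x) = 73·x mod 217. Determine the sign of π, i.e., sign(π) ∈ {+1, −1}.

Start at x=68: 68 → 190 → 199 → 205 → 209 → 67 → 117 → … (one orbit).
Decompose π into cycles: lengths [30, 30, 30, 30, 30, 30, 30, 6, 1] (9 cycles, including the fixed point 0).
Σ(ℓ_i−1) = 217−9 = 208; sign = (−1)^208 = +1.
Zolotarev: (73|217) = +1, matching the cycle-count sign.

+1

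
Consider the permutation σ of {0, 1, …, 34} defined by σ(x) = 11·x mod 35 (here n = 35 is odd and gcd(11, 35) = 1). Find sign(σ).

Start at x=11: 11 → 16 → 1 → 11 (one orbit).
π_11 has 15 disjoint cycles with lengths [3, 3, 3, 3, 3, 3, 3, 3, 3, 3, 1, 1, 1, 1, 1] on {0,…,34}.
n − c = 35 − 15 = 20; sign = (−1)^20 = +1.

+1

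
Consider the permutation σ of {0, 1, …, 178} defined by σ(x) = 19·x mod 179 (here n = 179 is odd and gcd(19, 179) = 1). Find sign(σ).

Start at x=89: 89 → 80 → 88 → 61 → 85 → 4 → 76 → … (one orbit).
Cycle lengths of π_19 on ℤ/179ℤ: [89, 89, 1]; 3 cycles in total.
With 3 cycles on 179 points, sign = (−1)^{179−3} = +1.

+1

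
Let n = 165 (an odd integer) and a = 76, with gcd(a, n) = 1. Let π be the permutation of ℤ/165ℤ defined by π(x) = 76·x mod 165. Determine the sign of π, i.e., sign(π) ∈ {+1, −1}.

-1

Trace 76: π^k(76) = [76, 1] for k=0..1.
Decompose π into cycles: lengths [2, 2, 2, 2, 2, 2, 2, 2, 2, 2, 2, 2, 2, 2, 2, 2, 2, 2, 2, 2, 2, 2, 2, 2, 2, 2, 2, 2, 2, 2, 2, 2, 2, 2, 2, 2, 2, 2, 2, 2, 2, 2, 2, 2, 2, 2, 2, 2, 2, 2, 2, 2, 2, 2, 2, 2, 2, 2, 2, 2, 2, 2, 2, 2, 2, 2, 2, 2, 2, 2, 2, 2, 2, 2, 2, 1, 1, 1, 1, 1, 1, 1, 1, 1, 1, 1, 1, 1, 1, 1] (90 cycles, including the fixed point 0).
sign(π) = (−1)^{n − #cycles} = (−1)^{165−90} = (−1)^75 = -1.
The Jacobi symbol (76|165) = -1 (Zolotarev) agrees.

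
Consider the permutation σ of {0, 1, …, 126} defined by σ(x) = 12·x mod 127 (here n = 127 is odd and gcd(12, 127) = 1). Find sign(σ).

Start at x=124: 124 → 91 → 76 → 23 → 22 → 10 → 120 → … (one orbit).
The orbit structure of x ↦ 12x mod 127: 2 orbits of sizes [126, 1].
n − c = 127 − 2 = 125; sign = (−1)^125 = -1.
Check: (12/127) = -1 by Zolotarev.

-1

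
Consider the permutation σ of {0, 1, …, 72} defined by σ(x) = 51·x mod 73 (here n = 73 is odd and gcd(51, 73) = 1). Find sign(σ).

Start at x=10: 10 → 72 → 22 → 27 → 63 → 1 → 51 → … (one orbit).
π_51 has 10 disjoint cycles with lengths [8, 8, 8, 8, 8, 8, 8, 8, 8, 1] on {0,…,72}.
73 − 10 = 63 transpositions; sign(π) = (−1)^63 = -1.
Via Zolotarev, sign(π_{51}) = (51|73) = -1.

-1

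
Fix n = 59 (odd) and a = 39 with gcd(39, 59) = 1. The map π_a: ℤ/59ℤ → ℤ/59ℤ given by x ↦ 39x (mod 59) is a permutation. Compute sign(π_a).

Trace 40: π^k(40) = [40, 26, 11, 16, 34, 28, 30] for k=0..6.
π_39 has 2 disjoint cycles with lengths [58, 1] on {0,…,58}.
n − c = 59 − 2 = 57; sign = (−1)^57 = -1.
The Jacobi symbol (39|59) = -1 (Zolotarev) agrees.

-1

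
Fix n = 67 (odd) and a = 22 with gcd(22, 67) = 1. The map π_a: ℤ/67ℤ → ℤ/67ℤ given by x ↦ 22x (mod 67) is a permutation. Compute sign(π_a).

Orbit of 22 under x↦22x: [22, 15, 62, 24, 59, 25, 14]… (length divides ord_67(22)).
Decompose π into cycles: lengths [11, 11, 11, 11, 11, 11, 1] (7 cycles, including the fixed point 0).
With 7 cycles on 67 points, sign = (−1)^{67−7} = +1.
Check: (22/67) = +1 by Zolotarev.

+1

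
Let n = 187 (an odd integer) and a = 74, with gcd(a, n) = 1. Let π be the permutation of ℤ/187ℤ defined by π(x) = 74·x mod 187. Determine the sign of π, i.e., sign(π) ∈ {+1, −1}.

Orbit of 57 under x↦74x: [57, 104, 29, 89, 41, 42, 116]… (length divides ord_187(74)).
Decompose π into cycles: lengths [80, 80, 16, 10, 1] (5 cycles, including the fixed point 0).
187 − 5 = 182 transpositions; sign(π) = (−1)^182 = +1.

+1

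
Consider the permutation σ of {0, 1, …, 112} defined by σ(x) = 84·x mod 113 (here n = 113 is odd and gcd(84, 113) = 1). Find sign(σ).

Orbit of 68 under x↦84x: [68, 62, 10, 49, 48, 77, 27]… (length divides ord_113(84)).
π_84 has 2 disjoint cycles with lengths [112, 1] on {0,…,112}.
With 2 cycles on 113 points, sign = (−1)^{113−2} = -1.
Zolotarev: (84|113) = -1, matching the cycle-count sign.

-1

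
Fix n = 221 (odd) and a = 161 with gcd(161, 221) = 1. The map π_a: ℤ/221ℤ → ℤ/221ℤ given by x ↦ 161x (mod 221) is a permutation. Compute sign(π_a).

Orbit of 64 under x↦161x: [64, 138, 118, 213, 38, 151, 1]… (length divides ord_221(161)).
30 cycles of lengths [8, 8, 8, 8, 8, 8, 8, 8, 8, 8, 8, 8, 8, 8, 8, 8, 8, 8, 8, 8, 8, 8, 8, 8, 8, 8, 4, 4, 4, 1].
n − c = 221 − 30 = 191; sign = (−1)^191 = -1.
The Jacobi symbol (161|221) = -1 (Zolotarev) agrees.

-1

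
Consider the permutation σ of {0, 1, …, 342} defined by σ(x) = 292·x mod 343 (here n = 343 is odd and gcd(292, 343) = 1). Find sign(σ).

-1

Orbit of 236 under x↦292x: [236, 312, 209, 317, 297, 288, 61]… (length divides ord_343(292)).
Cycle lengths of π_292 on ℤ/343ℤ: [294, 42, 6, 1]; 4 cycles in total.
With 4 cycles on 343 points, sign = (−1)^{343−4} = -1.
The Jacobi symbol (292|343) = -1 (Zolotarev) agrees.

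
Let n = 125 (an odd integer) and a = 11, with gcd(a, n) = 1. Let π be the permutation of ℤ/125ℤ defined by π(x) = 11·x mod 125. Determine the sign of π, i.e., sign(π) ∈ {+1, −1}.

Trace 86: π^k(86) = [86, 71, 31, 91, 1, 11, 121] for k=0..6.
Cycle type of π: 25×4 + 5×4 + 1×5; total 13 cycles.
Σ(ℓ_i−1) = 125−13 = 112; sign = (−1)^112 = +1.

+1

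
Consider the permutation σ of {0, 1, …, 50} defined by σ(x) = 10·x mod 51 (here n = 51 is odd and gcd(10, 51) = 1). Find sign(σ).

Orbit of 37 under x↦10x: [37, 13, 28, 25, 46, 1, 10]… (length divides ord_51(10)).
Cycle lengths of π_10 on ℤ/51ℤ: [16, 16, 16, 1, 1, 1]; 6 cycles in total.
With 6 cycles on 51 points, sign = (−1)^{51−6} = -1.
Check: (10/51) = -1 by Zolotarev.

-1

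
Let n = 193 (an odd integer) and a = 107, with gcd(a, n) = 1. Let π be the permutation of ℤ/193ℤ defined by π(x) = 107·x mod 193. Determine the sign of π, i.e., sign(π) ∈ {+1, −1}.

Orbit of 84 under x↦107x: [84, 110, 190, 65, 7, 170, 48]… (length divides ord_193(107)).
Decompose π into cycles: lengths [96, 96, 1] (3 cycles, including the fixed point 0).
n − c = 193 − 3 = 190; sign = (−1)^190 = +1.
The Jacobi symbol (107|193) = +1 (Zolotarev) agrees.

+1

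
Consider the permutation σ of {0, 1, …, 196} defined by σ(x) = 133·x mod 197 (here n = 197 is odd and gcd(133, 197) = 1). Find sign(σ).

Start at x=187: 187 → 49 → 16 → 158 → 132 → 23 → 104 → … (one orbit).
The orbit structure of x ↦ 133x mod 197: 5 orbits of sizes [49, 49, 49, 49, 1].
Σ(ℓ_i−1) = 197−5 = 192; sign = (−1)^192 = +1.

+1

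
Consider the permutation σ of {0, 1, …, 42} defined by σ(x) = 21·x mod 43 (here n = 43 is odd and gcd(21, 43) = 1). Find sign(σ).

+1

Orbit of 1 under x↦21x: [1, 21, 11, 16, 35, 4, 41]… (length divides ord_43(21)).
π_21 has 7 disjoint cycles with lengths [7, 7, 7, 7, 7, 7, 1] on {0,…,42}.
With 7 cycles on 43 points, sign = (−1)^{43−7} = +1.
(21|43)_J = +1 (Zolotarev's lemma cross-check).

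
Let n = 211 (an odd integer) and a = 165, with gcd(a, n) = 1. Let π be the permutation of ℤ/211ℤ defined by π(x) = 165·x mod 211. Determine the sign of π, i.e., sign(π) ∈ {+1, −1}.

-1

Trace 108: π^k(108) = [108, 96, 15, 154, 90, 80, 118] for k=0..6.
Cycle lengths of π_165 on ℤ/211ℤ: [210, 1]; 2 cycles in total.
sign(π) = (−1)^{n − #cycles} = (−1)^{211−2} = (−1)^209 = -1.
Check: (165/211) = -1 by Zolotarev.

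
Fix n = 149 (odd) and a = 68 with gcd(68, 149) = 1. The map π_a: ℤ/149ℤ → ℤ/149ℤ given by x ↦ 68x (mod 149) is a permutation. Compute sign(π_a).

+1

Orbit of 17 under x↦68x: [17, 113, 85, 118, 127, 143, 39]… (length divides ord_149(68)).
Cycle lengths of π_68 on ℤ/149ℤ: [74, 74, 1]; 3 cycles in total.
sign(π) = (−1)^{n − #cycles} = (−1)^{149−3} = (−1)^146 = +1.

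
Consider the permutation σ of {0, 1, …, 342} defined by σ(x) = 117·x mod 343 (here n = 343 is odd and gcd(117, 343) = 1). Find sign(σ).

-1

Start at x=128: 128 → 227 → 148 → 166 → 214 → 342 → 226 → … (one orbit).
Cycle lengths of π_117 on ℤ/343ℤ: [42, 42, 42, 42, 42, 42, 42, 6, 6, 6, 6, 6, 6, 6, 6, 1]; 16 cycles in total.
343 − 16 = 327 transpositions; sign(π) = (−1)^327 = -1.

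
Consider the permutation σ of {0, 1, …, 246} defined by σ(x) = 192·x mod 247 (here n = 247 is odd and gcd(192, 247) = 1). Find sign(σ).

-1

Orbit of 235 under x↦192x: [235, 166, 9, 246, 55, 186, 144]… (length divides ord_247(192)).
π_192 has 16 disjoint cycles with lengths [18, 18, 18, 18, 18, 18, 18, 18, 18, 18, 18, 18, 18, 6, 6, 1] on {0,…,246}.
With 16 cycles on 247 points, sign = (−1)^{247−16} = -1.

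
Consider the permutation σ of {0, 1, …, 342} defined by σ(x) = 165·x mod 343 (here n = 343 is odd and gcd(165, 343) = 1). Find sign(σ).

Orbit of 67 under x↦165x: [67, 79, 1, 165, 128, 197, 263]… (length divides ord_343(165)).
31 cycles of lengths [21, 21, 21, 21, 21, 21, 21, 21, 21, 21, 21, 21, 21, 21, 3, 3, 3, 3, 3, 3, 3, 3, 3, 3, 3, 3, 3, 3, 3, 3, 1].
With 31 cycles on 343 points, sign = (−1)^{343−31} = +1.
(165|343)_J = +1 (Zolotarev's lemma cross-check).

+1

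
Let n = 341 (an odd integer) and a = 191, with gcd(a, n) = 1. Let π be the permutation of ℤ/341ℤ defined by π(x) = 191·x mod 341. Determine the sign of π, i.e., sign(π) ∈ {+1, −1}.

Orbit of 125 under x↦191x: [125, 5, 273, 311, 67, 180, 280]… (length divides ord_341(191)).
π_191 has 33 disjoint cycles with lengths [15, 15, 15, 15, 15, 15, 15, 15, 15, 15, 15, 15, 15, 15, 15, 15, 15, 15, 15, 15, 5, 5, 3, 3, 3, 3, 3, 3, 3, 3, 3, 3, 1] on {0,…,340}.
With 33 cycles on 341 points, sign = (−1)^{341−33} = +1.
Via Zolotarev, sign(π_{191}) = (191|341) = +1.

+1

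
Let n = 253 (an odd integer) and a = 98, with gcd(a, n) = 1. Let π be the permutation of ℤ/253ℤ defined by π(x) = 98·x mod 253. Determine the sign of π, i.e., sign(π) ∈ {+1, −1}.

Start at x=78: 78 → 54 → 232 → 219 → 210 → 87 → 177 → … (one orbit).
Cycle lengths of π_98 on ℤ/253ℤ: [22, 22, 22, 22, 22, 22, 22, 22, 22, 22, 11, 11, 2, 2, 2, 2, 2, 1]; 18 cycles in total.
With 18 cycles on 253 points, sign = (−1)^{253−18} = -1.
Zolotarev: (98|253) = -1, matching the cycle-count sign.

-1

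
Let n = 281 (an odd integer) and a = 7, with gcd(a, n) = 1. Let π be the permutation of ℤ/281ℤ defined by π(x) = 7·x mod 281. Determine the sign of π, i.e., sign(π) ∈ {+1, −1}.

Trace 49: π^k(49) = [49, 62, 153, 228, 191, 213, 86] for k=0..6.
The orbit structure of x ↦ 7x mod 281: 15 orbits of sizes [20, 20, 20, 20, 20, 20, 20, 20, 20, 20, 20, 20, 20, 20, 1].
n − c = 281 − 15 = 266; sign = (−1)^266 = +1.
The Jacobi symbol (7|281) = +1 (Zolotarev) agrees.

+1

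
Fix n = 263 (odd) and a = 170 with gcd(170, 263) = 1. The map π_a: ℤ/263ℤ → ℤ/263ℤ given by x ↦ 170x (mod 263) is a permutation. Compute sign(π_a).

-1

Start at x=115: 115 → 88 → 232 → 253 → 141 → 37 → 241 → … (one orbit).
2 cycles of lengths [262, 1].
With 2 cycles on 263 points, sign = (−1)^{263−2} = -1.
Zolotarev: (170|263) = -1, matching the cycle-count sign.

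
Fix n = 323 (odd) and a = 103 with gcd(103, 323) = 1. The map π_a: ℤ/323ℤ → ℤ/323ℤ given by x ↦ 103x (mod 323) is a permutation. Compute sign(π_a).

-1

Orbit of 103 under x↦103x: [103, 273, 18, 239, 69, 1]… (length divides ord_323(103)).
The orbit structure of x ↦ 103x mod 323: 68 orbits of sizes [6, 6, 6, 6, 6, 6, 6, 6, 6, 6, 6, 6, 6, 6, 6, 6, 6, 6, 6, 6, 6, 6, 6, 6, 6, 6, 6, 6, 6, 6, 6, 6, 6, 6, 6, 6, 6, 6, 6, 6, 6, 6, 6, 6, 6, 6, 6, 6, 6, 6, 6, 1, 1, 1, 1, 1, 1, 1, 1, 1, 1, 1, 1, 1, 1, 1, 1, 1].
sign(π) = (−1)^{n − #cycles} = (−1)^{323−68} = (−1)^255 = -1.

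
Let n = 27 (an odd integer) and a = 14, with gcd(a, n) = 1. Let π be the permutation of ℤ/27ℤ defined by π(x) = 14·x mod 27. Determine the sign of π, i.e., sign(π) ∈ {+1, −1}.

Start at x=13: 13 → 20 → 10 → 5 → 16 → 8 → 4 → … (one orbit).
The orbit structure of x ↦ 14x mod 27: 4 orbits of sizes [18, 6, 2, 1].
With 4 cycles on 27 points, sign = (−1)^{27−4} = -1.

-1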